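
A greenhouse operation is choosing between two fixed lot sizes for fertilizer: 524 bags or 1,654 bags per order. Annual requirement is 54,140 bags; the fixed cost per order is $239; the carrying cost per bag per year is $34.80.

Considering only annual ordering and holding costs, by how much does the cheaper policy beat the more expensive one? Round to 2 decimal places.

Annual cost at Q: ordering D·S/Q plus holding Q·H/2.
TC(524) = (54,140/524)×239 + (524/2)×34.8 = $33,811.23
TC(1,654) = (54,140/1,654)×239 + (1,654/2)×34.8 = $36,602.73
Cheaper: Q = 524.  Difference = $2,791.51

$2,791.51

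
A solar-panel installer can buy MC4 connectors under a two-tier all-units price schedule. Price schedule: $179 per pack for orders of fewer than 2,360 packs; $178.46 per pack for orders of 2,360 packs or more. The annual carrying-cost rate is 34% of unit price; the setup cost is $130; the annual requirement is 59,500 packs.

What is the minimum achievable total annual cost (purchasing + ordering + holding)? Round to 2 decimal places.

$10,681,183.94

H₁ = 34%×$179 = $60.8600;  H₂ = 34%×$178.46 = $60.6764
EOQ₁ = √(2×59,500×130/60.8600) = 504.17  (< 2,360, feasible at tier 1)
EOQ₂ = √(2×59,500×130/60.6764) = 504.93  (< 2,360 → use Q = 2,360 at tier-2 price)
TC(tier 1 (EOQ₁), Q≈504.2) = $10,681,183.94
TC(tier 2, Q≈2,360.0) = $10,693,245.69
Minimum at tier 1 (EOQ₁): $10,681,183.94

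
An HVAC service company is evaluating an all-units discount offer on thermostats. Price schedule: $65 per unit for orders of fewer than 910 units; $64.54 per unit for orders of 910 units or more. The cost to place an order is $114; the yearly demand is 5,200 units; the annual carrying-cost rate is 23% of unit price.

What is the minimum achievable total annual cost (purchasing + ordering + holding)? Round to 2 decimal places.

H₁ = 23%×$65 = $14.9500;  H₂ = 23%×$64.54 = $14.8442
EOQ₁ = √(2×5,200×114/14.9500) = 281.61  (< 910, feasible at tier 1)
EOQ₂ = √(2×5,200×114/14.8442) = 282.61  (< 910 → use Q = 910 at tier-2 price)
TC(tier 1 (EOQ₁), Q≈281.6) = $342,210.07
TC(tier 2, Q≈910.0) = $343,013.54
Minimum at tier 1 (EOQ₁): $342,210.07

$342,210.07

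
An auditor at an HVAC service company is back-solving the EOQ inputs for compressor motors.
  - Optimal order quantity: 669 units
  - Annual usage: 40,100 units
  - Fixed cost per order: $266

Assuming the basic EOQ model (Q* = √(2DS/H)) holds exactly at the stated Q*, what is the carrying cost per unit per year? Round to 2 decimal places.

$47.67

From Q* = √(2DS/H) ⇒ Q*² = 2DS/H.
H = 2DS / Q² = 2 × 40,100 × 266 / 669² = 47.6655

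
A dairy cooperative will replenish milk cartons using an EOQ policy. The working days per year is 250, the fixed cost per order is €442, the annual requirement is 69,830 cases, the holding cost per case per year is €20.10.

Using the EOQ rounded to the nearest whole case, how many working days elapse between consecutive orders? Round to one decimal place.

Optimal lot size Q* = (2 × 69,830 × €442 / €20.1)^½ ≈ 1,752.46 → Q = 1,752 cases
T = Q/D × 250 days = 1,752/69,830 × 250 = 6.272 days

6.3 days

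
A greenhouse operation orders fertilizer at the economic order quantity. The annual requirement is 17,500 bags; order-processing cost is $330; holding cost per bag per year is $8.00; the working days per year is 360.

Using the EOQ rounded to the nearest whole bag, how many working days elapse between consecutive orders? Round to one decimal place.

2DS/H = 2·17,500·330/8 = 1,443,750.00
EOQ = √1,443,750.00 ≈ 1,201.56 → Q = 1,202 bags
T = Q/D × 360 days = 1,202/17,500 × 360 = 24.727 days

24.7 days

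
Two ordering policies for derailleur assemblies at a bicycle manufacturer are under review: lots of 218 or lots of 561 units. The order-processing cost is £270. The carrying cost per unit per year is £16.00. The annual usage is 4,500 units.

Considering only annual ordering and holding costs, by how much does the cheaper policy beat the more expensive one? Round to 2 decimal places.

£663.62

Annual cost at Q: ordering D·S/Q plus holding Q·H/2.
TC(218) = (4,500/218)×270 + (218/2)×16 = £7,317.39
TC(561) = (4,500/561)×270 + (561/2)×16 = £6,653.78
Cheaper: Q = 561.  Difference = £663.62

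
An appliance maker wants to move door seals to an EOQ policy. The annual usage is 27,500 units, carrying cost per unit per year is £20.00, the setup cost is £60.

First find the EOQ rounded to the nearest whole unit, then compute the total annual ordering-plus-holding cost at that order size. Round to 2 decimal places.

Q* = √(2·D·S / H) = √(2·27,500·60 / 20) = √165,000.0 ≈ 406.20 → Q = 406 units
Ordering: D/Q × S = 27,500/406 × £60 = £4,064.04
Holding:  Q/2 × H = 406/2 × £20 = £4,060.00
Total = £4,064.04 + £4,060.00 = £8,124.04

£8,124.04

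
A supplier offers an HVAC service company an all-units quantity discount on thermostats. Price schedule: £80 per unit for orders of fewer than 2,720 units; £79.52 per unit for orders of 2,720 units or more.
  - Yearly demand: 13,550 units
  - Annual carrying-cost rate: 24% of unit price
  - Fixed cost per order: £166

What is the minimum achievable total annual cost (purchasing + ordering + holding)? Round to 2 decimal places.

H₁ = 24%×£80 = £19.2000;  H₂ = 24%×£79.52 = £19.0848
EOQ₁ = √(2×13,550×166/19.2000) = 484.05  (< 2,720, feasible at tier 1)
EOQ₂ = √(2×13,550×166/19.0848) = 485.51  (< 2,720 → use Q = 2,720 at tier-2 price)
TC(tier 1 (EOQ₁), Q≈484.0) = £1,093,293.71
TC(tier 2, Q≈2,720.0) = £1,104,278.28
Minimum at tier 1 (EOQ₁): £1,093,293.71

£1,093,293.71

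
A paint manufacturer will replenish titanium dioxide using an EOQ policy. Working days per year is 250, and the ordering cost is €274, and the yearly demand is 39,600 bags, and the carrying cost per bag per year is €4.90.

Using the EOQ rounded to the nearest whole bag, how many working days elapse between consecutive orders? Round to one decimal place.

13.3 days

Optimal lot size Q* = (2 × 39,600 × €274 / €4.9)^½ ≈ 2,104.46 → Q = 2,104 bags
Days between orders = 250 / (D/Q) = 250 / 18.821 ≈ 13.283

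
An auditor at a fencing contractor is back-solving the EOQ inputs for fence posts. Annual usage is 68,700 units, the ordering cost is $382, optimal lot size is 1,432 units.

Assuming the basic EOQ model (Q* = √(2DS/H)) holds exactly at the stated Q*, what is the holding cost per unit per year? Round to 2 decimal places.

$25.60

Since Q* = (2DS/H)^½, squaring gives Q*²·H = 2DS.
H = 2DS / Q² = 2 × 68,700 × 382 / 1,432² = 25.5955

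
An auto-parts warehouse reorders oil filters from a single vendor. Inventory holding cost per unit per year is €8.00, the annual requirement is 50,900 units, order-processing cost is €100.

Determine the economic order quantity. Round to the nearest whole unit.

Q* = √(2·D·S / H) = √(2·50,900·100 / 8) = √1,272,500.0 ≈ 1,128.05

1,128 units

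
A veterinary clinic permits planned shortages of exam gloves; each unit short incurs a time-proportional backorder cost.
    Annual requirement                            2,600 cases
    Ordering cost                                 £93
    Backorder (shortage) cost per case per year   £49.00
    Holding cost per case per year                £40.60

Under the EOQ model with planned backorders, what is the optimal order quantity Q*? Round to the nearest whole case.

Q* = √(2DS/H) · √((H + b)/b)
   = √(2 × 2,600 × 93 / 40.6) · √((40.6 + 49) / 49)
   = 109.139 × 1.3522 ≈ 147.58

148 cases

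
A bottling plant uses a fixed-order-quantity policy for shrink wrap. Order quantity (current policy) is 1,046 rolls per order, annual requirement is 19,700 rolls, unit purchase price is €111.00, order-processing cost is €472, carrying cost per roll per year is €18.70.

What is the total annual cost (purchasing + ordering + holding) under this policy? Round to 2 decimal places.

Annual ordering cost = (D/Q)·S = (19,700/1,046) × 472 = €8,889.48
Annual holding cost  = (Q/2)·H = (1,046/2) × 18.7 = €9,780.10
Purchase cost = D·C = 19,700 × 111 = €2,186,700.00
Total = €8,889.48 + €9,780.10 + €2,186,700.00 = €2,205,369.58

€2,205,369.58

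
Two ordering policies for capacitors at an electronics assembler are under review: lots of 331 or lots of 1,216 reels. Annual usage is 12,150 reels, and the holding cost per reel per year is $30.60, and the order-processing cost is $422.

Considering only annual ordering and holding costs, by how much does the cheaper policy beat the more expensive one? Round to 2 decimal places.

Annual cost at Q: ordering D·S/Q plus holding Q·H/2.
TC(331) = (12,150/331)×422 + (331/2)×30.6 = $20,554.63
TC(1,216) = (12,150/1,216)×422 + (1,216/2)×30.6 = $22,821.33
|ΔTC| = |$20,554.63 − $22,821.33| = $2,266.70

$2,266.70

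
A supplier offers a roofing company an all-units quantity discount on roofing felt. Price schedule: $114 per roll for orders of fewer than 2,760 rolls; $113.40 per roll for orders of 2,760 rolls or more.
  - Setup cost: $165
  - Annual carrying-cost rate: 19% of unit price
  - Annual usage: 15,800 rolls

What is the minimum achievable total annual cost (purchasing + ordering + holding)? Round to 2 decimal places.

H₁ = 19%×$114 = $21.6600;  H₂ = 19%×$113.40 = $21.5460
EOQ₁ = √(2×15,800×165/21.6600) = 490.63  (< 2,760, feasible at tier 1)
EOQ₂ = √(2×15,800×165/21.5460) = 491.93  (< 2,760 → use Q = 2,760 at tier-2 price)
TC(tier 1 (EOQ₁), Q≈490.6) = $1,811,827.10
TC(tier 2, Q≈2,760.0) = $1,822,398.05
Minimum at tier 1 (EOQ₁): $1,811,827.10

$1,811,827.10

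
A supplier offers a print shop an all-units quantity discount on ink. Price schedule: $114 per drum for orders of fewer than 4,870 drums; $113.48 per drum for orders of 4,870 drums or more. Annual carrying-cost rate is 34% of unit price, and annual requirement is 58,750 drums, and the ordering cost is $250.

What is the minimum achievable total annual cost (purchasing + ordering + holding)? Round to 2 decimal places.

$6,731,242.78

H₁ = 34%×$114 = $38.7600;  H₂ = 34%×$113.48 = $38.5832
EOQ₁ = √(2×58,750×250/38.7600) = 870.56  (< 4,870, feasible at tier 1)
EOQ₂ = √(2×58,750×250/38.5832) = 872.55  (< 4,870 → use Q = 4,870 at tier-2 price)
TC(tier 1 (EOQ₁), Q≈870.6) = $6,731,242.78
TC(tier 2, Q≈4,870.0) = $6,763,916.01
Minimum at tier 1 (EOQ₁): $6,731,242.78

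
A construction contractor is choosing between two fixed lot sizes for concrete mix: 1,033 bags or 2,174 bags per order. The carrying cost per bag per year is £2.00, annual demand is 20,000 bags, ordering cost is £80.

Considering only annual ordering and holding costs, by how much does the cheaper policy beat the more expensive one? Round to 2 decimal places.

£328.08

Annual cost at Q: ordering D·S/Q plus holding Q·H/2.
TC(1,033) = (20,000/1,033)×80 + (1,033/2)×2 = £2,581.89
TC(2,174) = (20,000/2,174)×80 + (2,174/2)×2 = £2,909.97
Cheaper: Q = 1,033.  Difference = £328.08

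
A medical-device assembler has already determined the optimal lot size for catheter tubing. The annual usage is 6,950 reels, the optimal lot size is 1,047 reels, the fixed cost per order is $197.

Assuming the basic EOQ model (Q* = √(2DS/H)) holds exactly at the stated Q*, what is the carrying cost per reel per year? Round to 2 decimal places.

EOQ relation: Q² = 2DS/H, so rearrange for the unknown.
H = 2DS / Q² = 2 × 6,950 × 197 / 1,047² = 2.4980

$2.50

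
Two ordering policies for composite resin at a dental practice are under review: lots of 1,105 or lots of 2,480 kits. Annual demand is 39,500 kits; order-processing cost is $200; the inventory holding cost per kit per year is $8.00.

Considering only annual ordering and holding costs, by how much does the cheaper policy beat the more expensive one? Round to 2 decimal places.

TC(Q) = (D/Q)S + (Q/2)H
TC(1,105) = (39,500/1,105)×200 + (1,105/2)×8 = $11,569.32
TC(2,480) = (39,500/2,480)×200 + (2,480/2)×8 = $13,105.48
|ΔTC| = |$11,569.32 − $13,105.48| = $1,536.16

$1,536.16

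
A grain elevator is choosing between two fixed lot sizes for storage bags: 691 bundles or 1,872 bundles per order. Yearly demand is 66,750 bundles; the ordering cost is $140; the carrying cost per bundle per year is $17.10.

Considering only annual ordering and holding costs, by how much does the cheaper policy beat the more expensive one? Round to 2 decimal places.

$1,565.66

For each Q, cost = (D/Q)·S + (Q/2)·H.
TC(691) = (66,750/691)×140 + (691/2)×17.1 = $19,431.93
TC(1,872) = (66,750/1,872)×140 + (1,872/2)×17.1 = $20,997.59
Lots of 691 are cheaper by $1,565.66.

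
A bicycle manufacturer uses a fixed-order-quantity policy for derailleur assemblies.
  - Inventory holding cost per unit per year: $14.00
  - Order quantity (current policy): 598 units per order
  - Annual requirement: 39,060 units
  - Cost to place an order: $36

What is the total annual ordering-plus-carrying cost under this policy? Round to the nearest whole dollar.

Orders/yr = 39,060/598 = 65.318; ordering cost = 65.318 × $36 = $2,351.44
Average inventory = 598/2 = 299; holding cost = 299 × $14 = $4,186.00
Total = $2,351.44 + $4,186.00 = $6,537.44

$6,537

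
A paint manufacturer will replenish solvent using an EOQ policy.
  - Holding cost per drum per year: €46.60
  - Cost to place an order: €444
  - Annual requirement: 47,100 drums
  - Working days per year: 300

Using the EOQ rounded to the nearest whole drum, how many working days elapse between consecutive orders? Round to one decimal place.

6.0 days

EOQ = √(2DS/H) = √(2 × 47,100 × 444 / 46.6)
    = √(897,527.90) ≈ 947.38 → Q = 947 drums
Cycle time = (working days × Q)/D = (300 × 947) / 47,100 = 6.032 days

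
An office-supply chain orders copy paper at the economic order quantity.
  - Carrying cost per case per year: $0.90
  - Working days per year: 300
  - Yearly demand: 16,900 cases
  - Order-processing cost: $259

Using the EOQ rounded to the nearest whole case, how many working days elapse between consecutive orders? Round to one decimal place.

55.4 days

Optimal lot size Q* = (2 × 16,900 × $259 / $0.9)^½ ≈ 3,118.80 → Q = 3,119 cases
T = Q/D × 300 days = 3,119/16,900 × 300 = 55.367 days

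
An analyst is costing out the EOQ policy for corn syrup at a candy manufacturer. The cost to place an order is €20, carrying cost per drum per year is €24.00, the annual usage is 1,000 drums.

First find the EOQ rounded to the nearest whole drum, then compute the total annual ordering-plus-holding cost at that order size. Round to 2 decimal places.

Optimal lot size Q* = (2 × 1,000 × €20 / €24)^½ ≈ 40.82 → Q = 41 drums
Annual ordering cost = (D/Q)·S = (1,000/41) × 20 = €487.80
Annual holding cost  = (Q/2)·H = (41/2) × 24 = €492.00
Total = €487.80 + €492.00 = €979.80

€979.80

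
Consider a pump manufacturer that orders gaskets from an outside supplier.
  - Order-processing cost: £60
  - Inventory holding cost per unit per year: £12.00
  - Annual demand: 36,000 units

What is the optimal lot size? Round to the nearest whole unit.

EOQ = √(2DS/H) = √(2 × 36,000 × 60 / 12)
    = √(360,000.00) ≈ 600.00

600 units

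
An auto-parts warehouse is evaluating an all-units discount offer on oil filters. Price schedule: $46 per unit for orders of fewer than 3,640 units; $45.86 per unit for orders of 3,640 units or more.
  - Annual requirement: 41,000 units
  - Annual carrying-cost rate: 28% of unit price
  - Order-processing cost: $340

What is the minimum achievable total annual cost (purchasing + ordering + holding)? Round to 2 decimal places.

$1,904,949.79

H₁ = 28%×$46 = $12.8800;  H₂ = 28%×$45.86 = $12.8408
EOQ₁ = √(2×41,000×340/12.8800) = 1,471.26  (< 3,640, feasible at tier 1)
EOQ₂ = √(2×41,000×340/12.8408) = 1,473.50  (< 3,640 → use Q = 3,640 at tier-2 price)
TC(tier 1 (EOQ₁), Q≈1,471.3) = $1,904,949.79
TC(tier 2, Q≈3,640.0) = $1,907,459.93
Minimum at tier 1 (EOQ₁): $1,904,949.79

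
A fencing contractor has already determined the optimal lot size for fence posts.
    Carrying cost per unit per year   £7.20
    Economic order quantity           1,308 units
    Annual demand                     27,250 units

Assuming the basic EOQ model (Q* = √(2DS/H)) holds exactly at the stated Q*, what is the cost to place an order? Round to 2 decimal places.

Since Q* = (2DS/H)^½, squaring gives Q*²·H = 2DS.
S = Q²H / (2D) = 1,308² × 7.2 / (2 × 27,250) = 226.0224

£226.02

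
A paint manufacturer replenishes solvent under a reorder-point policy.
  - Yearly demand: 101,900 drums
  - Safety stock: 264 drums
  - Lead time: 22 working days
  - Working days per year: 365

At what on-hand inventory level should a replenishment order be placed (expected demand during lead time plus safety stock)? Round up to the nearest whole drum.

Daily demand d = 101,900 / 365 = 279.178 drums/day
Demand during lead time = 279.178 × 22 = 6,141.92
Reorder point = 6,141.92 + 264 = 6,405.92 → round up

6,406 drums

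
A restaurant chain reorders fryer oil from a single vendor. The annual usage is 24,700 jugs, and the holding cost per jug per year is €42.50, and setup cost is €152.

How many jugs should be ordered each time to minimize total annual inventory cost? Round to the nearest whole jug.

420 jugs

Q* = √(2·D·S / H) = √(2·24,700·152 / 42.5) = √176,677.6 ≈ 420.33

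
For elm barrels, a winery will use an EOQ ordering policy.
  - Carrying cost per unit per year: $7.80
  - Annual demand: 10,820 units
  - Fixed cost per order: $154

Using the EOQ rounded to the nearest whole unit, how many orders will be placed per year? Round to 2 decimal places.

Q* = √(2·D·S / H) = √(2·10,820·154 / 7.8) = √427,251.3 ≈ 653.64 → Q = 654
Orders per year = D/Q = 10,820 / 654 = 16.544

16.54 orders per year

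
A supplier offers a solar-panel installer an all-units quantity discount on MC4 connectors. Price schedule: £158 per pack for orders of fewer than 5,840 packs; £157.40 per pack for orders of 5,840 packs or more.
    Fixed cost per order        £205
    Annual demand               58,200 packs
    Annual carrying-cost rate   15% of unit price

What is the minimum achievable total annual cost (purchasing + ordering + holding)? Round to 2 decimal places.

H₁ = 15%×£158 = £23.7000;  H₂ = 15%×£157.40 = £23.6100
EOQ₁ = √(2×58,200×205/23.7000) = 1,003.41  (< 5,840, feasible at tier 1)
EOQ₂ = √(2×58,200×205/23.6100) = 1,005.32  (< 5,840 → use Q = 5,840 at tier-2 price)
TC(tier 1 (EOQ₁), Q≈1,003.4) = £9,219,380.86
TC(tier 2, Q≈5,840.0) = £9,231,664.18
Minimum at tier 1 (EOQ₁): £9,219,380.86

£9,219,380.86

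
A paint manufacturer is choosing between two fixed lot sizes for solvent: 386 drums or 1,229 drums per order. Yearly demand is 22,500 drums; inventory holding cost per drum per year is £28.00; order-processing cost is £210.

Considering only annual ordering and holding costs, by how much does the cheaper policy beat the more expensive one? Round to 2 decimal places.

£3,405.66

TC(Q) = (D/Q)S + (Q/2)H
TC(386) = (22,500/386)×210 + (386/2)×28 = £17,644.93
TC(1,229) = (22,500/1,229)×210 + (1,229/2)×28 = £21,050.59
Cheaper: Q = 386.  Difference = £3,405.66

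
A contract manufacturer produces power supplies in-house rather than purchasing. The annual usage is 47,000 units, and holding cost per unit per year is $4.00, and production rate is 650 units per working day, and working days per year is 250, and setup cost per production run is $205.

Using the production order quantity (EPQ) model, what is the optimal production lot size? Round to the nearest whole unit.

2,603 units

Daily demand d = 47,000/250 = 188.000; p = 650; 1 − d/p = 0.71077
EPQ = √(2DS / (H(1 − d/p)))
    = √(2 × 47,000 × 205 / (4 × 0.71077)) ≈ 2,603.43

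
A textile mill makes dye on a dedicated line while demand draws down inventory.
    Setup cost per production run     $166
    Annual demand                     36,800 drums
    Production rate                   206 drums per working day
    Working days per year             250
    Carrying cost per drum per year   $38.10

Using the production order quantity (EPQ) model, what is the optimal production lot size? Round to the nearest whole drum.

d = 36,800/250 = 147.2000 drums/day;  effective holding cost H(1 − d/p) = 38.1·(1 − 147.2000/206) = 10.87515
Q* = √(2DS / H_eff) = √(2·36,800·166 / 10.87515) ≈ 1,059.93

1,060 drums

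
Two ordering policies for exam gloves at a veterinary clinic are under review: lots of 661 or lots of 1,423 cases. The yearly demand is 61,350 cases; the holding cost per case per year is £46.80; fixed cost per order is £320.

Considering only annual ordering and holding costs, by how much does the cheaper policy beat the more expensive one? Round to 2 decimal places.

£1,926.55

For each Q, cost = (D/Q)·S + (Q/2)·H.
TC(661) = (61,350/661)×320 + (661/2)×46.8 = £45,167.85
TC(1,423) = (61,350/1,423)×320 + (1,423/2)×46.8 = £47,094.41
|ΔTC| = |£45,167.85 − £47,094.41| = £1,926.55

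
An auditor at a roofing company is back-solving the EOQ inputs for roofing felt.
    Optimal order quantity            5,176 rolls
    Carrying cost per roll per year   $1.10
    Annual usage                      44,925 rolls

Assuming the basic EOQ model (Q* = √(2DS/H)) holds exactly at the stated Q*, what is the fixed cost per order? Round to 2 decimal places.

From Q* = √(2DS/H) ⇒ Q*² = 2DS/H.
S = Q²H / (2D) = 5,176² × 1.1 / (2 × 44,925) = 327.9919

$327.99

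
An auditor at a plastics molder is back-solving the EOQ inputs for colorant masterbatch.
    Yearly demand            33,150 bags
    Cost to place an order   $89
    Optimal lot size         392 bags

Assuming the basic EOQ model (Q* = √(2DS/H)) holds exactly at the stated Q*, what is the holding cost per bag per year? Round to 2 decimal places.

$38.40

EOQ relation: Q² = 2DS/H, so rearrange for the unknown.
H = 2DS / Q² = 2 × 33,150 × 89 / 392² = 38.4000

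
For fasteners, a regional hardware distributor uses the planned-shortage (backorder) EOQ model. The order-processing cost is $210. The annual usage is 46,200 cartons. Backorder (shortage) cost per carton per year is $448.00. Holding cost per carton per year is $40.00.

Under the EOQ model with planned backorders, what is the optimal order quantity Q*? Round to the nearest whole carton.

Q* = √(2DS/H) · √((H + b)/b)
   = √(2 × 46,200 × 210 / 40) · √((40 + 448) / 448)
   = 696.491 × 1.0437 ≈ 726.92

727 cartons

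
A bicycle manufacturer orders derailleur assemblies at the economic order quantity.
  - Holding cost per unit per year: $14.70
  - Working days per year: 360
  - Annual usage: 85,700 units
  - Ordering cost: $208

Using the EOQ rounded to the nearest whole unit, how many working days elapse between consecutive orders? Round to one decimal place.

6.5 days

EOQ = √(2DS/H) = √(2 × 85,700 × 208 / 14.7)
    = √(2,425,251.70) ≈ 1,557.32 → Q = 1,557 units
T = Q/D × 360 days = 1,557/85,700 × 360 = 6.540 days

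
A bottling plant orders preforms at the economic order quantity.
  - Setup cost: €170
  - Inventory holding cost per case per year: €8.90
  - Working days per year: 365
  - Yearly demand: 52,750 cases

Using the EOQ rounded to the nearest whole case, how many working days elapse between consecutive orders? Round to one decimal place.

EOQ = √(2DS/H) = √(2 × 52,750 × 170 / 8.9)
    = √(2,015,168.54) ≈ 1,419.57 → Q = 1,420 cases
Days between orders = 365 / (D/Q) = 365 / 37.148 ≈ 9.826

9.8 days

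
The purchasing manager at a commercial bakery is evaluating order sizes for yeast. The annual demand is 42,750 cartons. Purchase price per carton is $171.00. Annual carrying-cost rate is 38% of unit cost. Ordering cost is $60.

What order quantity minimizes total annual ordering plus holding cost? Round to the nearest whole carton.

281 cartons

Holding cost per carton per year: H = 38% × $171 = $64.9800
Q* = √(2·D·S / H) = √(2·42,750·60 / 64.98) = √78,947.4 ≈ 280.98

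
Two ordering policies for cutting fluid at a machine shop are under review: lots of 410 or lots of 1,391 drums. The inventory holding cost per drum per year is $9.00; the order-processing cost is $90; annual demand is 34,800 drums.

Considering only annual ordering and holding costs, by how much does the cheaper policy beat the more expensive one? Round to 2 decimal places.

Annual cost at Q: ordering D·S/Q plus holding Q·H/2.
TC(410) = (34,800/410)×90 + (410/2)×9 = $9,484.02
TC(1,391) = (34,800/1,391)×90 + (1,391/2)×9 = $8,511.12
Cheaper: Q = 1,391.  Difference = $972.91

$972.91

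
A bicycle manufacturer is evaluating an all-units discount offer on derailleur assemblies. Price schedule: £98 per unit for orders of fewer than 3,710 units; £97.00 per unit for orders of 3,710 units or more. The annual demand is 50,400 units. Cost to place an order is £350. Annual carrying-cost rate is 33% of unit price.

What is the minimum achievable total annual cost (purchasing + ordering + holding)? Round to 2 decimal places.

£4,952,933.27

H₁ = 33%×£98 = £32.3400;  H₂ = 33%×£97.00 = £32.0100
EOQ₁ = √(2×50,400×350/32.3400) = 1,044.47  (< 3,710, feasible at tier 1)
EOQ₂ = √(2×50,400×350/32.0100) = 1,049.84  (< 3,710 → use Q = 3,710 at tier-2 price)
TC(tier 1 (EOQ₁), Q≈1,044.5) = £4,972,978.03
TC(tier 2, Q≈3,710.0) = £4,952,933.27
Minimum at tier 2: £4,952,933.27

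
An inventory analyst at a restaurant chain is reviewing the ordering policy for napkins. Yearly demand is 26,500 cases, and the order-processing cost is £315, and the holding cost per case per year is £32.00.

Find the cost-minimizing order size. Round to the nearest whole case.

Q* = √(2·D·S / H) = √(2·26,500·315 / 32) = √521,718.8 ≈ 722.30

722 cases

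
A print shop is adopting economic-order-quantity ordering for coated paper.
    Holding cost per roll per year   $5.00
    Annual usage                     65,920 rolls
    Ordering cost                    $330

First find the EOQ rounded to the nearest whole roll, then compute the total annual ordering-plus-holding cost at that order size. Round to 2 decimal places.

Optimal lot size Q* = (2 × 65,920 × $330 / $5)^½ ≈ 2,949.82 → Q = 2,950 rolls
Orders/yr = 65,920/2,950 = 22.346; ordering cost = 22.346 × $330 = $7,374.10
Average inventory = 2,950/2 = 1475; holding cost = 1475 × $5 = $7,375.00
Total = $7,374.10 + $7,375.00 = $14,749.10

$14,749.10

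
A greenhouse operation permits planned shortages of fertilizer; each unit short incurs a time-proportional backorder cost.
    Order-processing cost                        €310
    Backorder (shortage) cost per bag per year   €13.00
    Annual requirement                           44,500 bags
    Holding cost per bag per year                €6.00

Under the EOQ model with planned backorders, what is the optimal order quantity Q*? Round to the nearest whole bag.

2,592 bags

Q* = √(2DS/H) · √((H + b)/b)
   = √(2 × 44,500 × 310 / 6) · √((6 + 13) / 13)
   = 2,144.372 × 1.2089 ≈ 2,592.42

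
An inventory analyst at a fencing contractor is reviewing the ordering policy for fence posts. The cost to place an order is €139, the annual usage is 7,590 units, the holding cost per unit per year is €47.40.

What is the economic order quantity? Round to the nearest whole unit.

Optimal lot size Q* = (2 × 7,590 × €139 / €47.4)^½ ≈ 210.99

211 units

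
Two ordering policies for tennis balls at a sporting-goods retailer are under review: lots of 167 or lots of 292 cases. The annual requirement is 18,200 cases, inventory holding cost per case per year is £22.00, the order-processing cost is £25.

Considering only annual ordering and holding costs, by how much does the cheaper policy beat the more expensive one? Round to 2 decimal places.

£208.67

TC(Q) = (D/Q)S + (Q/2)H
TC(167) = (18,200/167)×25 + (167/2)×22 = £4,561.55
TC(292) = (18,200/292)×25 + (292/2)×22 = £4,770.22
Lots of 167 are cheaper by £208.67.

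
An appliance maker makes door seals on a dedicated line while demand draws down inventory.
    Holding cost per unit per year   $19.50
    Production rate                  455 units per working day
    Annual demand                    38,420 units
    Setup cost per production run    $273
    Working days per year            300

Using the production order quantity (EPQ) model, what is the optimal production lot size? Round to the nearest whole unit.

1,224 units

d = 38,420/300 = 128.0667 units/day;  effective holding cost H(1 − d/p) = 19.5·(1 − 128.0667/455) = 14.01143
Q* = √(2DS / H_eff) = √(2·38,420·273 / 14.01143) ≈ 1,223.58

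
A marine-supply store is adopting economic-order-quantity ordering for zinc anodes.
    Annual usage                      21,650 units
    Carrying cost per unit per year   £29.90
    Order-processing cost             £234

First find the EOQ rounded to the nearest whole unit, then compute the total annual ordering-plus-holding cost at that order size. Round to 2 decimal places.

£17,405.54

EOQ = √(2DS/H) = √(2 × 21,650 × 234 / 29.9)
    = √(338,869.57) ≈ 582.13 → Q = 582 units
Orders/yr = 21,650/582 = 37.199; ordering cost = 37.199 × £234 = £8,704.64
Average inventory = 582/2 = 291; holding cost = 291 × £29.9 = £8,700.90
Total = £8,704.64 + £8,700.90 = £17,405.54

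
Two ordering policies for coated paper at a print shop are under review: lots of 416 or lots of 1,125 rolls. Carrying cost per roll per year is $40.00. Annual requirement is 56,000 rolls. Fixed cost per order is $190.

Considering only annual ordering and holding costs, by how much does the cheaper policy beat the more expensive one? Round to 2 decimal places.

$1,939.15

For each Q, cost = (D/Q)·S + (Q/2)·H.
TC(416) = (56,000/416)×190 + (416/2)×40 = $33,896.92
TC(1,125) = (56,000/1,125)×190 + (1,125/2)×40 = $31,957.78
Lots of 1,125 are cheaper by $1,939.15.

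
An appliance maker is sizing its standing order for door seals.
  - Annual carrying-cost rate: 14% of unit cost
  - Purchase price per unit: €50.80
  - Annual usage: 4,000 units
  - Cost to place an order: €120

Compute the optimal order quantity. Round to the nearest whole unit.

Carrying cost H = €50.8 × 14% = €7.1120/unit/yr
Q* = √(2·D·S / H) = √(2·4,000·120 / 7.112) = √134,983.1 ≈ 367.40

367 units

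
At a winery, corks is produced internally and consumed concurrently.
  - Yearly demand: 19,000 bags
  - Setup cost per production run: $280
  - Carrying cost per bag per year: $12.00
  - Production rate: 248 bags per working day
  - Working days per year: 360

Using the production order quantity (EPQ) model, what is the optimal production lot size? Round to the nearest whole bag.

1,061 bags

d = 19,000/360 = 52.7778 bags/day;  effective holding cost H(1 − d/p) = 12·(1 − 52.7778/248) = 9.44624
Q* = √(2DS / H_eff) = √(2·19,000·280 / 9.44624) ≈ 1,061.31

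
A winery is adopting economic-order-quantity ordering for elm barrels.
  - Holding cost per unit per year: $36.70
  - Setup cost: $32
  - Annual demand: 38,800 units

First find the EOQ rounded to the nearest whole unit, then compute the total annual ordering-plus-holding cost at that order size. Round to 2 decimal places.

$9,546.38

2DS/H = 2·38,800·32/36.7 = 67,662.13
EOQ = √67,662.13 ≈ 260.12 → Q = 260 units
Ordering: D/Q × S = 38,800/260 × $32 = $4,775.38
Holding:  Q/2 × H = 260/2 × $36.7 = $4,771.00
Total = $4,775.38 + $4,771.00 = $9,546.38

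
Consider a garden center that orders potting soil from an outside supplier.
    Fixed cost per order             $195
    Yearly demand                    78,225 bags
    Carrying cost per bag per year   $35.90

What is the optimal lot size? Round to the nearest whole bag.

EOQ = √(2DS/H) = √(2 × 78,225 × 195 / 35.9)
    = √(849,798.05) ≈ 921.84

922 bags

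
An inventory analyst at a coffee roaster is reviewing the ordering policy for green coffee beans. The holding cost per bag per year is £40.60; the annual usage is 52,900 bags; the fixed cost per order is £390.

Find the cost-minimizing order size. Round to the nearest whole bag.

Optimal lot size Q* = (2 × 52,900 × £390 / £40.6)^½ ≈ 1,008.12

1,008 bags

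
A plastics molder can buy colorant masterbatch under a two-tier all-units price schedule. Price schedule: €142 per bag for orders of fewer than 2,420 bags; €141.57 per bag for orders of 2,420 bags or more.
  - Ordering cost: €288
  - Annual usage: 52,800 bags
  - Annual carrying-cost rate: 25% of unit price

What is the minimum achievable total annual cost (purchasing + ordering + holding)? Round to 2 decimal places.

€7,524,004.56

H₁ = 25%×€142 = €35.5000;  H₂ = 25%×€141.57 = €35.3925
EOQ₁ = √(2×52,800×288/35.5000) = 925.58  (< 2,420, feasible at tier 1)
EOQ₂ = √(2×52,800×288/35.3925) = 926.98  (< 2,420 → use Q = 2,420 at tier-2 price)
TC(tier 1 (EOQ₁), Q≈925.6) = €7,530,458.09
TC(tier 2, Q≈2,420.0) = €7,524,004.56
Minimum at tier 2: €7,524,004.56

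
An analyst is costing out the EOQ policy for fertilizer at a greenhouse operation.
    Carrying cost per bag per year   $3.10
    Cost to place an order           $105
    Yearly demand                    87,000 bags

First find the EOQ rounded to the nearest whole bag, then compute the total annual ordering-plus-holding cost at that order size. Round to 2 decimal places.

Optimal lot size Q* = (2 × 87,000 × $105 / $3.1)^½ ≈ 2,427.66 → Q = 2,428 bags
Orders/yr = 87,000/2,428 = 35.832; ordering cost = 35.832 × $105 = $3,762.36
Average inventory = 2,428/2 = 1214; holding cost = 1214 × $3.1 = $3,763.40
Total = $3,762.36 + $3,763.40 = $7,525.76

$7,525.76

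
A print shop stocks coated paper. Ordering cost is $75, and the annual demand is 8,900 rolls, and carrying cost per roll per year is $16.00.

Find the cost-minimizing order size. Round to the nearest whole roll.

Q* = √(2·D·S / H) = √(2·8,900·75 / 16) = √83,437.5 ≈ 288.86

289 rolls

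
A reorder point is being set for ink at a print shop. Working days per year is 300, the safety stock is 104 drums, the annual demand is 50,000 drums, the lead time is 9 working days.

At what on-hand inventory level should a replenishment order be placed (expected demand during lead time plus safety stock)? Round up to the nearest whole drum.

1,604 drums

Daily demand d = 50,000 / 300 = 166.667 drums/day
Demand during lead time = 166.667 × 9 = 1,500.00
Reorder point = 1,500.00 + 104 = 1,604.00 → round up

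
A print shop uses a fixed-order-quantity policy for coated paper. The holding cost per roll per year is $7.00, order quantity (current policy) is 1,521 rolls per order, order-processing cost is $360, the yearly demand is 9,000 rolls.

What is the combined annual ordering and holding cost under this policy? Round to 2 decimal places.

$7,453.68

Orders/yr = 9,000/1,521 = 5.917; ordering cost = 5.917 × $360 = $2,130.18
Average inventory = 1,521/2 = 760.5; holding cost = 760.5 × $7 = $5,323.50
Total = $2,130.18 + $5,323.50 = $7,453.68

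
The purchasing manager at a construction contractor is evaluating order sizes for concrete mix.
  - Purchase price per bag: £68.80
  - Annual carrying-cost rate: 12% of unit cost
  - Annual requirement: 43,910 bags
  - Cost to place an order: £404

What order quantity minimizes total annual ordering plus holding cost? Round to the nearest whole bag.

2,073 bags

H = i·C = 0.12 × £68.8 = £8.2560 per bag-year
Optimal lot size Q* = (2 × 43,910 × £404 / £8.256)^½ ≈ 2,073.02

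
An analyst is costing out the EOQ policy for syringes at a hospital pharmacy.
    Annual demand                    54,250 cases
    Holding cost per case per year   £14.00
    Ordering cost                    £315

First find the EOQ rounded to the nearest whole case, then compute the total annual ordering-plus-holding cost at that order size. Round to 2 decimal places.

£21,874.30

Optimal lot size Q* = (2 × 54,250 × £315 / £14)^½ ≈ 1,562.45 → Q = 1,562 cases
Ordering: D/Q × S = 54,250/1,562 × £315 = £10,940.30
Holding:  Q/2 × H = 1,562/2 × £14 = £10,934.00
Total = £10,940.30 + £10,934.00 = £21,874.30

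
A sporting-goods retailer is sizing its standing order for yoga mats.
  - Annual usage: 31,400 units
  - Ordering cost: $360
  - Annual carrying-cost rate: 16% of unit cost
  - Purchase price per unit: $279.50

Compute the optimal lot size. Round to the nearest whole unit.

H = i·C = 0.16 × $279.5 = $44.7200 per unit-year
Optimal lot size Q* = (2 × 31,400 × $360 / $44.72)^½ ≈ 711.02

711 units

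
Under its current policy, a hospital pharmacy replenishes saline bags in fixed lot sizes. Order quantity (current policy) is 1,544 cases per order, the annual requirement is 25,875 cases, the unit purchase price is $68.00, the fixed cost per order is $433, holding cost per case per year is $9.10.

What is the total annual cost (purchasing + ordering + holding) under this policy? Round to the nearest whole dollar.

Ordering: D/Q × S = 25,875/1,544 × $433 = $7,256.40
Holding:  Q/2 × H = 1,544/2 × $9.1 = $7,025.20
Purchase cost = D·C = 25,875 × 68 = $1,759,500.00
Total = $7,256.40 + $7,025.20 + $1,759,500.00 = $1,773,781.60

$1,773,782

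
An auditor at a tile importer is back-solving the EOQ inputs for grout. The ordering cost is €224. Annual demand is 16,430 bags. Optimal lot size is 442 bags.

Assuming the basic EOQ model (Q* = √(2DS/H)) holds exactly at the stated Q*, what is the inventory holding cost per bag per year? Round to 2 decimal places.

Since Q* = (2DS/H)^½, squaring gives Q*²·H = 2DS.
H = 2DS / Q² = 2 × 16,430 × 224 / 442² = 37.6765

€37.68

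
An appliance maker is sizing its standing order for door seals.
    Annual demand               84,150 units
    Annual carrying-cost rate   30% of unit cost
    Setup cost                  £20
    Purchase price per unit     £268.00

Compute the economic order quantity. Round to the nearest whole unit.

205 units

Carrying cost H = £268 × 30% = £80.4000/unit/yr
2DS/H = 2·84,150·20/80.4 = 41,865.67
EOQ = √41,865.67 ≈ 204.61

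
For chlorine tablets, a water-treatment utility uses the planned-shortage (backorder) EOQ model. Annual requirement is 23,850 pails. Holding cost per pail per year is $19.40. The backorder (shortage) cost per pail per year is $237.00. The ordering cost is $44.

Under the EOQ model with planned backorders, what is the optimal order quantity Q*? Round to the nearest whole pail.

342 pails

Basic EOQ = √(2·23,850·44/19.4) = 328.916
Backorder adjustment √((H+b)/b) = √((19.4+237)/237) = 1.0401
Q* = 328.916 × 1.0401 ≈ 342.11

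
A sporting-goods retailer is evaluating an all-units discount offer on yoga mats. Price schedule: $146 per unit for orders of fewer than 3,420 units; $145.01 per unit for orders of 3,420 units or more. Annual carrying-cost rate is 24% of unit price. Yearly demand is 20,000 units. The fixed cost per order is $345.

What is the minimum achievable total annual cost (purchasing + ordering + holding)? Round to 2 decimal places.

H₁ = 24%×$146 = $35.0400;  H₂ = 24%×$145.01 = $34.8024
EOQ₁ = √(2×20,000×345/35.0400) = 627.56  (< 3,420, feasible at tier 1)
EOQ₂ = √(2×20,000×345/34.8024) = 629.70  (< 3,420 → use Q = 3,420 at tier-2 price)
TC(tier 1 (EOQ₁), Q≈627.6) = $2,941,989.82
TC(tier 2, Q≈3,420.0) = $2,961,729.65
Minimum at tier 1 (EOQ₁): $2,941,989.82

$2,941,989.82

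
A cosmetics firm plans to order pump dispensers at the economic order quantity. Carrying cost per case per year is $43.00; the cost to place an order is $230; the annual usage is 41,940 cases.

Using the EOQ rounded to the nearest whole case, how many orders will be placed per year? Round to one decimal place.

62.6 orders per year

2DS/H = 2·41,940·230/43 = 448,660.47
EOQ = √448,660.47 ≈ 669.82 → Q = 670
Orders per year = D/Q = 41,940 / 670 = 62.597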